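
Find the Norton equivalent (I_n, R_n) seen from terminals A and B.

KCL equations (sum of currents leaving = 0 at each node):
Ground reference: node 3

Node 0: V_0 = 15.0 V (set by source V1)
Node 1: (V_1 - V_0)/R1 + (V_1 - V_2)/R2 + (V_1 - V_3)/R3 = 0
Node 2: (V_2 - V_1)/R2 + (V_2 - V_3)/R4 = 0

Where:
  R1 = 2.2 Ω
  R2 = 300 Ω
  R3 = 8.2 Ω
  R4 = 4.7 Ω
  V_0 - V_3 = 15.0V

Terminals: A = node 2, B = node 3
Find the Thévenin equivalent first; then I_n = V_th/R_th and R_n = R_th.
Step 1 — V_th is the open-circuit voltage V_A - V_B (nothing connected across the terminals).
Nodal analysis, taking node 3 as the 0 V reference.
Source V1 fixes V_0 = 15 V.
KCL at each unknown node (sum of currents leaving = 0; resistances in Ω):
  Node 1: (V_1 - 15)/2.2 + (V_1 - V_2)/300 + (V_1 - 0)/8.2 = 0
  Node 2: (V_2 - V_1)/300 + (V_2 - 0)/4.7 = 0
Collecting terms (coefficients in siemens):
  0.5798·V_1 - 0.003333·V_2 = 6.818
  0.2161·V_2 - 0.003333·V_1 = 0
Determinant D = (0.5798)(0.2161) - (-0.003333)(-0.003333) = 0.1253
V_1 = [(6.818)(0.2161) - (-0.003333)(0)]/D = 11.76 V
V_2 = [(0.5798)(0) - (6.818)(-0.003333)]/D = 0.1814 V
V_th = V_2 - V_3 = 0.1814 - 0 = 0.1814 V
Step 2 — R_th: zero the source — replace V1 by a short circuit (node 3 merges into node 0) — and find the resistance seen between A (node 2) and B (node 0).
Reduce the network between node 2 (A) and node 0 (B) by series/parallel combination:
  Rp1 = R1 ‖ R3 (parallel, both between nodes 0 and 1) = 1/(1/2.2 + 1/8.2) = 1.735 Ω
  Rs1 = R2 + Rp1 (series, joined only at node 1) = 300 + 1.735 = 301.7 Ω
  Rp2 = R4 ‖ Rs1 (parallel, both between nodes 0 and 2) = 1/(1/4.7 + 1/301.7) = 4.628 Ω
R_th = 4.628 Ω
I_n = V_th/R_th = 0.1814/4.628 = 0.0392 A, and R_n = R_th = 4.628 Ω

Final answer: I_n = 0.0392 A, R_n = 4.628 Ω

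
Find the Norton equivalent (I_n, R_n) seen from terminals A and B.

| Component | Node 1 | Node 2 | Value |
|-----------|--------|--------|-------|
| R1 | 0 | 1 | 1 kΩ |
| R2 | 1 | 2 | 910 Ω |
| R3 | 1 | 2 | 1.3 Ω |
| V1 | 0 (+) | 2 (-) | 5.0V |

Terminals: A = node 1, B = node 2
Find the Thévenin equivalent first; then I_n = V_th/R_th and R_n = R_th.
Step 1 — V_th is the open-circuit voltage V_A - V_B (nothing connected across the terminals).
Nodal analysis, taking node 2 as the 0 V reference.
Source V1 fixes V_0 = 5 V.
KCL at each unknown node (sum of currents leaving = 0; resistances in Ω):
  Node 1: (V_1 - 5)/1000 + (V_1 - 0)/910 + (V_1 - 0)/1.3 = 0
Collecting terms: 0.7713 × V_1 = 0.005  =>  V_1 = 0.006482 V
V_th = V_1 - V_2 = 0.006482 - 0 = 0.006482 V
Step 2 — R_th: zero the source — replace V1 by a short circuit (node 2 merges into node 0) — and find the resistance seen between A (node 1) and B (node 0).
Reduce the network between node 1 (A) and node 0 (B) by series/parallel combination:
  Rp1 = R1 ‖ R2 ‖ R3 (parallel, all between nodes 0 and 1) = 1/(1/1000 + 1/910 + 1/1.3) = 1.296 Ω
R_th = 1.296 Ω
I_n = V_th/R_th = 0.006482/1.296 = 0.005 A, and R_n = R_th = 1.296 Ω

Final answer: I_n = 0.005 A, R_n = 1.296 Ω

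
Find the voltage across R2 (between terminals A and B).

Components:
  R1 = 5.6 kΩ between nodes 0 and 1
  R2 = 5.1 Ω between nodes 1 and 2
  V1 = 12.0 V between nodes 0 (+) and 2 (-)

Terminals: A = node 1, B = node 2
R1 and R2 are in series across V1 (node 0 → node 1 → node 2), and the output A–B is taken across R2, so this is a voltage divider.
Series current: I = V1/(R1 + R2) = 12/(5600 + 5.1) = 12/5605 = 0.002141 A
V_R2 = I × R2 = V1 × R2/(R1 + R2) = 12 × 5.1/5605 = 0.01092 V

Final answer: 0.01092 V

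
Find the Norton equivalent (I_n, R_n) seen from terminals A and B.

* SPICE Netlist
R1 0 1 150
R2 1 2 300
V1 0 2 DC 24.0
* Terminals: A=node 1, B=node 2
Find the Thévenin equivalent first; then I_n = V_th/R_th and R_n = R_th.
Step 1 — V_th is the open-circuit voltage V_A - V_B (nothing connected across the terminals).
Nodal analysis, taking node 2 as the 0 V reference.
Source V1 fixes V_0 = 24 V.
KCL at each unknown node (sum of currents leaving = 0; resistances in Ω):
  Node 1: (V_1 - 24)/150 + (V_1 - 0)/300 = 0
Collecting terms: 0.01 × V_1 = 0.16  =>  V_1 = 16 V
V_th = V_1 - V_2 = 16 - 0 = 16 V
Step 2 — R_th: zero the source — replace V1 by a short circuit (node 2 merges into node 0) — and find the resistance seen between A (node 1) and B (node 0).
Reduce the network between node 1 (A) and node 0 (B) by series/parallel combination:
  Rp1 = R1 ‖ R2 (parallel, both between nodes 0 and 1) = 1/(1/150 + 1/300) = 100 Ω
R_th = 100 Ω
I_n = V_th/R_th = 16/100 = 0.16 A, and R_n = R_th = 100 Ω

Final answer: I_n = 0.16 A, R_n = 100 Ω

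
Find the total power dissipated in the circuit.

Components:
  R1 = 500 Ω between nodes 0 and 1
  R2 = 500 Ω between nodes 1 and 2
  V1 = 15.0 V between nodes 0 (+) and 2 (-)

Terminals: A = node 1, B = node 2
Nodal analysis, taking node 2 as the 0 V reference.
Source V1 fixes V_0 = 15 V.
KCL at each unknown node (sum of currents leaving = 0; resistances in Ω):
  Node 1: (V_1 - 15)/500 + (V_1 - 0)/500 = 0
Collecting terms: 0.004 × V_1 = 0.03  =>  V_1 = 7.5 V
Power in each resistor, P = (ΔV)²/R:
  P_R1 = (15 - 7.5)²/500 = 0.1125 W
  P_R2 = (7.5 - 0)²/500 = 0.1125 W
P_total = P_R1 + P_R2 = 0.225 W

Final answer: 0.225 W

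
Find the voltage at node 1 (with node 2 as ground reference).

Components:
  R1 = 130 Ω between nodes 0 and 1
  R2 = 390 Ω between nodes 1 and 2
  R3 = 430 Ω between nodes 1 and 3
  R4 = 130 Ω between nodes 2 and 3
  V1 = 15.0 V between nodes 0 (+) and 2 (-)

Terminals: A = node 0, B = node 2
Nodal analysis, taking node 2 as the 0 V reference.
Source V1 fixes V_0 = 15 V.
KCL at each unknown node (sum of currents leaving = 0; resistances in Ω):
  Node 1: (V_1 - 15)/130 + (V_1 - 0)/390 + (V_1 - V_3)/430 = 0
  Node 3: (V_3 - V_1)/430 + (V_3 - 0)/130 = 0
Collecting terms (coefficients in siemens):
  0.01258·V_1 - 0.002326·V_3 = 0.1154
  0.01002·V_3 - 0.002326·V_1 = 0
Determinant D = (0.01258)(0.01002) - (-0.002326)(-0.002326) = 0.0001206
V_1 = [(0.1154)(0.01002) - (-0.002326)(0)]/D = 9.582 V
V_3 = [(0.01258)(0) - (0.1154)(-0.002326)]/D = 2.224 V
The requested potential is V_1 = 9.582 V.

Final answer: V_1 = 9.582 V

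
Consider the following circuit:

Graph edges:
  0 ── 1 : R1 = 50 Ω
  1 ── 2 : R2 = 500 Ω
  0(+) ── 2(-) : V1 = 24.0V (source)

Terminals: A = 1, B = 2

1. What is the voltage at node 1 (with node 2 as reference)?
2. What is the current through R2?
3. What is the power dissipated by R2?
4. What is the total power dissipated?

Nodal analysis, taking node 2 as the 0 V reference.
Source V1 fixes V_0 = 24 V.
KCL at each unknown node (sum of currents leaving = 0; resistances in Ω):
  Node 1: (V_1 - 24)/50 + (V_1 - 0)/500 = 0
Collecting terms: 0.022 × V_1 = 0.48  =>  V_1 = 21.82 V
Part 1:
  Read off the nodal solution: V_1 = 21.82 V
Part 2:
  I_R2 = (V_1 - V_2)/R2 = (21.82 - 0)/500 = 0.04364 A
  Magnitude: I_R2 = 0.04364 A
Part 3:
  I_R2 = (V_1 - V_2)/R2 = (21.82 - 0)/500 = 0.04364 A
  P_R2 = I_R2² × R2 = (0.04364)² × 500 = 0.9521 W
Part 4:
  Power in each resistor, P = (ΔV)²/R:
    P_R1 = (24 - 21.82)²/50 = 0.09521 W
    P_R2 = (21.82 - 0)²/500 = 0.9521 W
  P_total = P_R1 + P_R2 = 1.047 W

Final answers:
1. V_1 = 21.82 V
2. I_R2 = 0.04364 A
3. P_R2 = 0.9521 W
4. P_total = 1.047 W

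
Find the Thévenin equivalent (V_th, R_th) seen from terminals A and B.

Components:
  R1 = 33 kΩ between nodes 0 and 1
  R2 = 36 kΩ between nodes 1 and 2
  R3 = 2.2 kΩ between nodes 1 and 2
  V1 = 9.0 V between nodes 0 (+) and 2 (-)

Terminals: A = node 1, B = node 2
Step 1 — V_th is the open-circuit voltage V_A - V_B (nothing connected across the terminals).
Nodal analysis, taking node 2 as the 0 V reference.
Source V1 fixes V_0 = 9 V.
KCL at each unknown node (sum of currents leaving = 0; resistances in Ω):
  Node 1: (V_1 - 9)/33000 + (V_1 - 0)/36000 + (V_1 - 0)/2200 = 0
Collecting terms: 0.0005126 × V_1 = 0.0002727  =>  V_1 = 0.532 V
V_th = V_1 - V_2 = 0.532 - 0 = 0.532 V
Step 2 — R_th: zero the source — replace V1 by a short circuit (node 2 merges into node 0) — and find the resistance seen between A (node 1) and B (node 0).
Reduce the network between node 1 (A) and node 0 (B) by series/parallel combination:
  Rp1 = R1 ‖ R2 ‖ R3 (parallel, all between nodes 0 and 1) = 1/(1/33000 + 1/36000 + 1/2200) = 1951 Ω
R_th = 1.951 kΩ

Final answer: V_th = 0.532 V, R_th = 1.951 kΩ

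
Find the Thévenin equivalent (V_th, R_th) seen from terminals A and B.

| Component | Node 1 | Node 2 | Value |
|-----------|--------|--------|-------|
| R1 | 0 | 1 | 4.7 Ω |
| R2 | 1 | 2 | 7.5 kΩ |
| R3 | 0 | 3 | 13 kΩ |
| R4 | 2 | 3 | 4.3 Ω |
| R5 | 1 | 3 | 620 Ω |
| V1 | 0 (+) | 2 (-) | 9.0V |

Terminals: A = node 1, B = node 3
Step 1 — V_th is the open-circuit voltage V_A - V_B (nothing connected across the terminals).
Nodal analysis, taking node 2 as the 0 V reference.
Source V1 fixes V_0 = 9 V.
KCL at each unknown node (sum of currents leaving = 0; resistances in Ω):
  Node 1: (V_1 - 9)/4.7 + (V_1 - 0)/7500 + (V_1 - V_3)/620 = 0
  Node 3: (V_3 - 9)/13000 + (V_3 - 0)/4.3 + (V_3 - V_1)/620 = 0
Collecting terms (coefficients in siemens):
  0.2145·V_1 - 0.001613·V_3 = 1.915
  0.2342·V_3 - 0.001613·V_1 = 0.0006923
Determinant D = (0.2145)(0.2342) - (-0.001613)(-0.001613) = 0.05025
V_1 = [(1.915)(0.2342) - (-0.001613)(0.0006923)]/D = 8.927 V
V_3 = [(0.2145)(0.0006923) - (1.915)(-0.001613)]/D = 0.06442 V
V_th = V_1 - V_3 = 8.927 - 0.06442 = 8.863 V
Step 2 — R_th: zero the source — replace V1 by a short circuit (node 2 merges into node 0) — and find the resistance seen between A (node 1) and B (node 3).
Reduce the network between node 1 (A) and node 3 (B) by series/parallel combination:
  Rp1 = R1 ‖ R2 (parallel, both between nodes 0 and 1) = 1/(1/4.7 + 1/7500) = 4.697 Ω
  Rp2 = R3 ‖ R4 (parallel, both between nodes 0 and 3) = 1/(1/13000 + 1/4.3) = 4.299 Ω
  Rs1 = Rp1 + Rp2 (series, joined only at node 0) = 4.697 + 4.299 = 8.996 Ω
  Rp3 = R5 ‖ Rs1 (parallel, both between nodes 1 and 3) = 1/(1/620 + 1/8.996) = 8.867 Ω
R_th = 8.867 Ω

Final answer: V_th = 8.863 V, R_th = 8.867 Ω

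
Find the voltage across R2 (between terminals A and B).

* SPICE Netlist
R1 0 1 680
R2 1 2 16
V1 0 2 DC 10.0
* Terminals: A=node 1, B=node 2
R1 and R2 are in series across V1 (node 0 → node 1 → node 2), and the output A–B is taken across R2, so this is a voltage divider.
Series current: I = V1/(R1 + R2) = 10/(680 + 16) = 10/696 = 0.01437 A
V_R2 = I × R2 = V1 × R2/(R1 + R2) = 10 × 16/696 = 0.2299 V

Final answer: 0.2299 V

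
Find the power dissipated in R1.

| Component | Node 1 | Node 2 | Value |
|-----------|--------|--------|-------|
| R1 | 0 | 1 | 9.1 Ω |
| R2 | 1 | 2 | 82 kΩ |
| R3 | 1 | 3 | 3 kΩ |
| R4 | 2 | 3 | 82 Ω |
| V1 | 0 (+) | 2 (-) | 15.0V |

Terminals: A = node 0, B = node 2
Nodal analysis, taking node 2 as the 0 V reference.
Source V1 fixes V_0 = 15 V.
KCL at each unknown node (sum of currents leaving = 0; resistances in Ω):
  Node 1: (V_1 - 15)/9.1 + (V_1 - 0)/82000 + (V_1 - V_3)/3000 = 0
  Node 3: (V_3 - V_1)/3000 + (V_3 - 0)/82 = 0
Collecting terms (coefficients in siemens):
  0.1102·V_1 - 0.0003333·V_3 = 1.648
  0.01253·V_3 - 0.0003333·V_1 = 0
Determinant D = (0.1102)(0.01253) - (-0.0003333)(-0.0003333) = 0.001381
V_1 = [(1.648)(0.01253) - (-0.0003333)(0)]/D = 14.95 V
V_3 = [(0.1102)(0) - (1.648)(-0.0003333)]/D = 0.3979 V
I_R1 = (V_0 - V_1)/R1 = (15 - 14.95)/9.1 = 0.005034 A
P_R1 = I_R1² × R1 = (0.005034)² × 9.1 = 0.0002306 W

Final answer: 0.0002306 W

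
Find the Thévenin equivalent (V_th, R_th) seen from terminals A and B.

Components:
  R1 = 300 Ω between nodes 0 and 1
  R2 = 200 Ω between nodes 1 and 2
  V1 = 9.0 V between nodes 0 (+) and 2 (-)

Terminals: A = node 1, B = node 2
Step 1 — V_th is the open-circuit voltage V_A - V_B (nothing connected across the terminals).
Nodal analysis, taking node 2 as the 0 V reference.
Source V1 fixes V_0 = 9 V.
KCL at each unknown node (sum of currents leaving = 0; resistances in Ω):
  Node 1: (V_1 - 9)/300 + (V_1 - 0)/200 = 0
Collecting terms: 0.008333 × V_1 = 0.03  =>  V_1 = 3.6 V
V_th = V_1 - V_2 = 3.6 - 0 = 3.6 V
Step 2 — R_th: zero the source — replace V1 by a short circuit (node 2 merges into node 0) — and find the resistance seen between A (node 1) and B (node 0).
Reduce the network between node 1 (A) and node 0 (B) by series/parallel combination:
  Rp1 = R1 ‖ R2 (parallel, both between nodes 0 and 1) = 1/(1/300 + 1/200) = 120 Ω
R_th = 120 Ω

Final answer: V_th = 3.6 V, R_th = 120 Ω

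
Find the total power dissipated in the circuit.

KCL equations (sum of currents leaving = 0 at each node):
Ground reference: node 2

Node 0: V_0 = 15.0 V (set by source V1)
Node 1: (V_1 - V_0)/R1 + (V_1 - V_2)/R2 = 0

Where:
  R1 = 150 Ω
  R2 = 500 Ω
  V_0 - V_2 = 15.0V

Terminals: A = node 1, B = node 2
Nodal analysis, taking node 2 as the 0 V reference.
Source V1 fixes V_0 = 15 V.
KCL at each unknown node (sum of currents leaving = 0; resistances in Ω):
  Node 1: (V_1 - 15)/150 + (V_1 - 0)/500 = 0
Collecting terms: 0.008667 × V_1 = 0.1  =>  V_1 = 11.54 V
Power in each resistor, P = (ΔV)²/R:
  P_R1 = (15 - 11.54)²/150 = 0.07988 W
  P_R2 = (11.54 - 0)²/500 = 0.2663 W
P_total = P_R1 + P_R2 = 0.3462 W

Final answer: 0.3462 W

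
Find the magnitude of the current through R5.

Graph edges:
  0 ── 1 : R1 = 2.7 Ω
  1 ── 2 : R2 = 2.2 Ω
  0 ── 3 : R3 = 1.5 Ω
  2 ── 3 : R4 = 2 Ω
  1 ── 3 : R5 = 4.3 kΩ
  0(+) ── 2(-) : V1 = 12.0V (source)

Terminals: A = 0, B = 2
Nodal analysis, taking node 2 as the 0 V reference.
Source V1 fixes V_0 = 12 V.
KCL at each unknown node (sum of currents leaving = 0; resistances in Ω):
  Node 1: (V_1 - 12)/2.7 + (V_1 - 0)/2.2 + (V_1 - V_3)/4300 = 0
  Node 3: (V_3 - 12)/1.5 + (V_3 - 0)/2 + (V_3 - V_1)/4300 = 0
Collecting terms (coefficients in siemens):
  0.8251·V_1 - 0.0002326·V_3 = 4.444
  1.167·V_3 - 0.0002326·V_1 = 8
Determinant D = (0.8251)(1.167) - (-0.0002326)(-0.0002326) = 0.9629
V_1 = [(4.444)(1.167) - (-0.0002326)(8)]/D = 5.388 V
V_3 = [(0.8251)(8) - (4.444)(-0.0002326)]/D = 6.857 V
I_R5 = (V_1 - V_3)/R5 = (5.388 - 6.857)/4300 = -0.0003416 A
|I_R5| = 0.0003416 A

Final answer: |I_R5| = 0.0003416 A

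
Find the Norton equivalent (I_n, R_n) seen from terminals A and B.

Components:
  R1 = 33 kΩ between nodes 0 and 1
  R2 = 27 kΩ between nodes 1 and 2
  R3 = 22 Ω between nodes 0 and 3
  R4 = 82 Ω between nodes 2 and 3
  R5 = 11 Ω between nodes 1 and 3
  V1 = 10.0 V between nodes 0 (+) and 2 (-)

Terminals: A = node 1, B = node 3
Find the Thévenin equivalent first; then I_n = V_th/R_th and R_n = R_th.
Step 1 — V_th is the open-circuit voltage V_A - V_B (nothing connected across the terminals).
Nodal analysis, taking node 2 as the 0 V reference.
Source V1 fixes V_0 = 10 V.
KCL at each unknown node (sum of currents leaving = 0; resistances in Ω):
  Node 1: (V_1 - 10)/33000 + (V_1 - 0)/27000 + (V_1 - V_3)/11 = 0
  Node 3: (V_3 - 10)/22 + (V_3 - 0)/82 + (V_3 - V_1)/11 = 0
Collecting terms (coefficients in siemens):
  0.09098·V_1 - 0.09091·V_3 = 0.000303
  0.1486·V_3 - 0.09091·V_1 = 0.4545
Determinant D = (0.09098)(0.1486) - (-0.09091)(-0.09091) = 0.005251
V_1 = [(0.000303)(0.1486) - (-0.09091)(0.4545)]/D = 7.878 V
V_3 = [(0.09098)(0.4545) - (0.000303)(-0.09091)]/D = 7.881 V
V_th = V_1 - V_3 = 7.878 - 7.881 = -0.002502 V
Step 2 — R_th: zero the source — replace V1 by a short circuit (node 2 merges into node 0) — and find the resistance seen between A (node 1) and B (node 3).
Reduce the network between node 1 (A) and node 3 (B) by series/parallel combination:
  Rp1 = R1 ‖ R2 (parallel, both between nodes 0 and 1) = 1/(1/33000 + 1/27000) = 14850 Ω
  Rp2 = R3 ‖ R4 (parallel, both between nodes 0 and 3) = 1/(1/22 + 1/82) = 17.35 Ω
  Rs1 = Rp1 + Rp2 (series, joined only at node 0) = 14850 + 17.35 = 14870 Ω
  Rp3 = R5 ‖ Rs1 (parallel, both between nodes 1 and 3) = 1/(1/11 + 1/14870) = 10.99 Ω
R_th = 10.99 Ω
I_n = V_th/R_th = -0.002502/10.99 = -0.0002277 A, and R_n = R_th = 10.99 Ω

Final answer: I_n = -0.0002277 A, R_n = 10.99 Ω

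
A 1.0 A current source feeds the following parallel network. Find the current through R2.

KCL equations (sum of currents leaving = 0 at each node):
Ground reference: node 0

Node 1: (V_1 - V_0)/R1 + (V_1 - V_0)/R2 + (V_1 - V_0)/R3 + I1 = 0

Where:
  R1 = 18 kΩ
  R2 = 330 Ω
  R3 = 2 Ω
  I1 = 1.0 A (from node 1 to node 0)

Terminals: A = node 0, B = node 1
All resistors sit directly between nodes 0 and 1, so they are in parallel and share one voltage V; the full source current 1 A splits among them.
1/R_par = 1/18000 + 1/330 + 1/2 = 0.5031 S  =>  R_par = 1.988 Ω
V = I × R_par = 1 × 1.988 = 1.988 V
I_R2 = V/R2 = 1.988/330 = 0.006023 A

Final answer: 0.006023 A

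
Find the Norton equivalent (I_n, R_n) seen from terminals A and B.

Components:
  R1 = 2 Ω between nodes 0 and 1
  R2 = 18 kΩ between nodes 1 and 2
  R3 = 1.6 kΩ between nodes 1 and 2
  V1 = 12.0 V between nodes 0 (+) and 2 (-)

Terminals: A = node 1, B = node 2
Find the Thévenin equivalent first; then I_n = V_th/R_th and R_n = R_th.
Step 1 — V_th is the open-circuit voltage V_A - V_B (nothing connected across the terminals).
Nodal analysis, taking node 2 as the 0 V reference.
Source V1 fixes V_0 = 12 V.
KCL at each unknown node (sum of currents leaving = 0; resistances in Ω):
  Node 1: (V_1 - 12)/2 + (V_1 - 0)/18000 + (V_1 - 0)/1600 = 0
Collecting terms: 0.5007 × V_1 = 6  =>  V_1 = 11.98 V
V_th = V_1 - V_2 = 11.98 - 0 = 11.98 V
Step 2 — R_th: zero the source — replace V1 by a short circuit (node 2 merges into node 0) — and find the resistance seen between A (node 1) and B (node 0).
Reduce the network between node 1 (A) and node 0 (B) by series/parallel combination:
  Rp1 = R1 ‖ R2 ‖ R3 (parallel, all between nodes 0 and 1) = 1/(1/2 + 1/18000 + 1/1600) = 1.997 Ω
R_th = 1.997 Ω
I_n = V_th/R_th = 11.98/1.997 = 6 A, and R_n = R_th = 1.997 Ω

Final answer: I_n = 6 A, R_n = 1.997 Ω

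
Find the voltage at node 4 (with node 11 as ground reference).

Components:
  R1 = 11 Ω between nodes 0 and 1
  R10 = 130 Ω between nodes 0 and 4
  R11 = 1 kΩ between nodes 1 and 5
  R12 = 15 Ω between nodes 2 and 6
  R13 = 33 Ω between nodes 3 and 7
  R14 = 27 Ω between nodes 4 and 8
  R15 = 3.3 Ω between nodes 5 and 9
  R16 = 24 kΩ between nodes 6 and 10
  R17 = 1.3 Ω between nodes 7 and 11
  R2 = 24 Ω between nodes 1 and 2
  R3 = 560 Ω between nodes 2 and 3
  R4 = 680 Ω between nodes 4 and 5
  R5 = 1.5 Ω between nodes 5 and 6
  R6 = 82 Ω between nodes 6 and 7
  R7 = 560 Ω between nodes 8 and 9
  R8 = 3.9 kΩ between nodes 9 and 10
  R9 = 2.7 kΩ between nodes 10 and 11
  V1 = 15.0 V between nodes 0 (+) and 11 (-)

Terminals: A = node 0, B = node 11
Nodal analysis, taking node 11 as the 0 V reference.
Source V1 fixes V_0 = 15 V.
KCL at each unknown node (sum of currents leaving = 0; resistances in Ω):
  Node 1: (V_1 - 15)/11 + (V_1 - V_2)/24 + (V_1 - V_5)/1000 = 0
  Node 2: (V_2 - V_1)/24 + (V_2 - V_3)/560 + (V_2 - V_6)/15 = 0
  Node 3: (V_3 - V_2)/560 + (V_3 - V_7)/33 = 0
  Node 4: (V_4 - V_5)/680 + (V_4 - 15)/130 + (V_4 - V_8)/27 = 0
  Node 5: (V_5 - V_4)/680 + (V_5 - V_6)/1.5 + (V_5 - V_1)/1000 + (V_5 - V_9)/3.3 = 0
  Node 6: (V_6 - V_5)/1.5 + (V_6 - V_7)/82 + (V_6 - V_2)/15 + (V_6 - V_10)/24000 = 0
  Node 7: (V_7 - V_6)/82 + (V_7 - V_3)/33 + (V_7 - 0)/1.3 = 0
  Node 8: (V_8 - V_9)/560 + (V_8 - V_4)/27 = 0
  Node 9: (V_9 - V_8)/560 + (V_9 - V_10)/3900 + (V_9 - V_5)/3.3 = 0
  Node 10: (V_10 - V_9)/3900 + (V_10 - 0)/2700 + (V_10 - V_6)/24000 = 0
Collecting terms (coefficients in siemens):
  0.1336·V_1 - 0.04167·V_2 - 0.001·V_5 = 1.364
  0.1101·V_2 - 0.04167·V_1 - 0.001786·V_3 - 0.06667·V_6 = 0
  0.03209·V_3 - 0.001786·V_2 - 0.0303·V_7 = 0
  0.0462·V_4 - 0.001471·V_5 - 0.03704·V_8 = 0.1154
  0.9722·V_5 - 0.001·V_1 - 0.001471·V_4 - 0.6667·V_6 - 0.303·V_9 = 0
  0.7456·V_6 - 0.06667·V_2 - 0.6667·V_5 - 0.0122·V_7 - 0.00004167·V_10 = 0
  0.8117·V_7 - 0.0303·V_3 - 0.0122·V_6 = 0
  0.03882·V_8 - 0.03704·V_4 - 0.001786·V_9 = 0
  0.3051·V_9 - 0.303·V_5 - 0.001786·V_8 - 0.0002564·V_10 = 0
  0.0006684·V_10 - 0.00004167·V_6 - 0.0002564·V_9 = 0
Solving these 10 simultaneous equations (Gaussian elimination) gives:
  V_1 = 13.68 V, V_2 = 10.9 V, V_3 = 0.7672 V, V_4 = 13.38 V
  V_5 = 9.453 V, V_6 = 9.43 V, V_7 = 0.1703 V, V_8 = 13.2 V
  V_9 = 9.47 V, V_10 = 4.22 V
The requested potential is V_4 = 13.38 V.

Final answer: V_4 = 13.38 V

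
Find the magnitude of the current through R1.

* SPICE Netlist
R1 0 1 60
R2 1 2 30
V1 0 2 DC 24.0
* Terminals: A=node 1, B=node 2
Nodal analysis, taking node 2 as the 0 V reference.
Source V1 fixes V_0 = 24 V.
KCL at each unknown node (sum of currents leaving = 0; resistances in Ω):
  Node 1: (V_1 - 24)/60 + (V_1 - 0)/30 = 0
Collecting terms: 0.05 × V_1 = 0.4  =>  V_1 = 8 V
I_R1 = (V_0 - V_1)/R1 = (24 - 8)/60 = 0.2667 A
|I_R1| = 0.2667 A

Final answer: |I_R1| = 0.2667 A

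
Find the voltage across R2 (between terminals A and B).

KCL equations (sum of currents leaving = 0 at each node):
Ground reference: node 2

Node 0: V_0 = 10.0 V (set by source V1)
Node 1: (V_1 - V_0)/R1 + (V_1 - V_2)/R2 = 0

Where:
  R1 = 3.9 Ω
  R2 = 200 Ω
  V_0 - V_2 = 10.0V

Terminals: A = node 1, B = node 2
R1 and R2 are in series across V1 (node 0 → node 1 → node 2), and the output A–B is taken across R2, so this is a voltage divider.
Series current: I = V1/(R1 + R2) = 10/(3.9 + 200) = 10/203.9 = 0.04904 A
V_R2 = I × R2 = V1 × R2/(R1 + R2) = 10 × 200/203.9 = 9.809 V

Final answer: 9.809 V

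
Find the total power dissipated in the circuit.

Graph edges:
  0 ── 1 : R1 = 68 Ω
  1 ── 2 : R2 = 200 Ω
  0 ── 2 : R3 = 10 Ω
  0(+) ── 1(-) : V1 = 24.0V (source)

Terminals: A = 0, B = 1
Nodal analysis, taking node 1 as the 0 V reference.
Source V1 fixes V_0 = 24 V.
KCL at each unknown node (sum of currents leaving = 0; resistances in Ω):
  Node 2: (V_2 - 0)/200 + (V_2 - 24)/10 = 0
Collecting terms: 0.105 × V_2 = 2.4  =>  V_2 = 22.86 V
Power in each resistor, P = (ΔV)²/R:
  P_R1 = (24 - 0)²/68 = 8.471 W
  P_R2 = (0 - 22.86)²/200 = 2.612 W
  P_R3 = (24 - 22.86)²/10 = 0.1306 W
P_total = P_R1 + P_R2 + P_R3 = 11.21 W

Final answer: 11.21 W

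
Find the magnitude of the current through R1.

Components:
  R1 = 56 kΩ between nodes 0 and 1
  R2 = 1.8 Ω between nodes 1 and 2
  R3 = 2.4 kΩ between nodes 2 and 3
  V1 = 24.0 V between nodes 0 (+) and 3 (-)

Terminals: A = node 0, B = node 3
Nodal analysis, taking node 3 as the 0 V reference.
Source V1 fixes V_0 = 24 V.
KCL at each unknown node (sum of currents leaving = 0; resistances in Ω):
  Node 1: (V_1 - 24)/56000 + (V_1 - V_2)/1.8 = 0
  Node 2: (V_2 - V_1)/1.8 + (V_2 - 0)/2400 = 0
Collecting terms (coefficients in siemens):
  0.5556·V_1 - 0.5556·V_2 = 0.0004286
  0.556·V_2 - 0.5556·V_1 = 0
Determinant D = (0.5556)(0.556) - (-0.5556)(-0.5556) = 0.0002414
V_1 = [(0.0004286)(0.556) - (-0.5556)(0)]/D = 0.987 V
V_2 = [(0.5556)(0) - (0.0004286)(-0.5556)]/D = 0.9863 V
I_R1 = (V_0 - V_1)/R1 = (24 - 0.987)/56000 = 0.0004109 A
|I_R1| = 0.0004109 A

Final answer: |I_R1| = 0.0004109 A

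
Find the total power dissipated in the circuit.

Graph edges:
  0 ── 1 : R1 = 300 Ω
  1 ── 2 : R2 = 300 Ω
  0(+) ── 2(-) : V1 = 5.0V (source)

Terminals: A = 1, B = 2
Nodal analysis, taking node 2 as the 0 V reference.
Source V1 fixes V_0 = 5 V.
KCL at each unknown node (sum of currents leaving = 0; resistances in Ω):
  Node 1: (V_1 - 5)/300 + (V_1 - 0)/300 = 0
Collecting terms: 0.006667 × V_1 = 0.01667  =>  V_1 = 2.5 V
Power in each resistor, P = (ΔV)²/R:
  P_R1 = (5 - 2.5)²/300 = 0.02083 W
  P_R2 = (2.5 - 0)²/300 = 0.02083 W
P_total = P_R1 + P_R2 = 0.04167 W

Final answer: 0.04167 W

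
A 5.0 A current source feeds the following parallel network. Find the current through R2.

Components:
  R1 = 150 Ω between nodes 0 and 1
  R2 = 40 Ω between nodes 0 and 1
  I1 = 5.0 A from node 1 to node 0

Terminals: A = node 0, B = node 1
All resistors sit directly between nodes 0 and 1, so they are in parallel and share one voltage V; the full source current 5 A splits among them.
1/R_par = 1/150 + 1/40 = 0.03167 S  =>  R_par = 31.58 Ω
V = I × R_par = 5 × 31.58 = 157.9 V
I_R2 = V/R2 = 157.9/40 = 3.947 A

Final answer: 3.947 A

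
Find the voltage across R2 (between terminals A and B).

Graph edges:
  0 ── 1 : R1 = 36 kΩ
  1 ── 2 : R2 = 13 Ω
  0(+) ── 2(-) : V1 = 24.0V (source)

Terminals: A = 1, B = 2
R1 and R2 are in series across V1 (node 0 → node 1 → node 2), and the output A–B is taken across R2, so this is a voltage divider.
Series current: I = V1/(R1 + R2) = 24/(36000 + 13) = 24/36010 = 0.0006664 A
V_R2 = I × R2 = V1 × R2/(R1 + R2) = 24 × 13/36010 = 0.008664 V

Final answer: 0.008664 V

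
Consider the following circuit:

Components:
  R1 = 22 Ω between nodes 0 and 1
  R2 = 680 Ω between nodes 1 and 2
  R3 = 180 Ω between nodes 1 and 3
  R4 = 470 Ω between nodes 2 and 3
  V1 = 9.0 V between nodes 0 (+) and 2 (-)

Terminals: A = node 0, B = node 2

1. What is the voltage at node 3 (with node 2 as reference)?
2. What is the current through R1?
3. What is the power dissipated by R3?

Nodal analysis, taking node 2 as the 0 V reference.
Source V1 fixes V_0 = 9 V.
KCL at each unknown node (sum of currents leaving = 0; resistances in Ω):
  Node 1: (V_1 - 9)/22 + (V_1 - 0)/680 + (V_1 - V_3)/180 = 0
  Node 3: (V_3 - V_1)/180 + (V_3 - 0)/470 = 0
Collecting terms (coefficients in siemens):
  0.05248·V_1 - 0.005556·V_3 = 0.4091
  0.007683·V_3 - 0.005556·V_1 = 0
Determinant D = (0.05248)(0.007683) - (-0.005556)(-0.005556) = 0.0003724
V_1 = [(0.4091)(0.007683) - (-0.005556)(0)]/D = 8.441 V
V_3 = [(0.05248)(0) - (0.4091)(-0.005556)]/D = 6.104 V
Part 1:
  Read off the nodal solution: V_3 = 6.104 V
Part 2:
  I_R1 = (V_0 - V_1)/R1 = (9 - 8.441)/22 = 0.0254 A
  Magnitude: I_R1 = 0.0254 A
Part 3:
  I_R3 = (V_1 - V_3)/R3 = (8.441 - 6.104)/180 = 0.01299 A
  P_R3 = I_R3² × R3 = (0.01299)² × 180 = 0.03036 W

Final answers:
1. V_3 = 6.104 V
2. I_R1 = 0.0254 A
3. P_R3 = 0.03036 W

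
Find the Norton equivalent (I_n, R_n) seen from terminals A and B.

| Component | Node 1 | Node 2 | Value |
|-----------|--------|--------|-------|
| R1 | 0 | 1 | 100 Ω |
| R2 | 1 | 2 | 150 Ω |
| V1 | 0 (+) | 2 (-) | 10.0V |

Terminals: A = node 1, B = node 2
Find the Thévenin equivalent first; then I_n = V_th/R_th and R_n = R_th.
Step 1 — V_th is the open-circuit voltage V_A - V_B (nothing connected across the terminals).
Nodal analysis, taking node 2 as the 0 V reference.
Source V1 fixes V_0 = 10 V.
KCL at each unknown node (sum of currents leaving = 0; resistances in Ω):
  Node 1: (V_1 - 10)/100 + (V_1 - 0)/150 = 0
Collecting terms: 0.01667 × V_1 = 0.1  =>  V_1 = 6 V
V_th = V_1 - V_2 = 6 - 0 = 6 V
Step 2 — R_th: zero the source — replace V1 by a short circuit (node 2 merges into node 0) — and find the resistance seen between A (node 1) and B (node 0).
Reduce the network between node 1 (A) and node 0 (B) by series/parallel combination:
  Rp1 = R1 ‖ R2 (parallel, both between nodes 0 and 1) = 1/(1/100 + 1/150) = 60 Ω
R_th = 60 Ω
I_n = V_th/R_th = 6/60 = 0.1 A, and R_n = R_th = 60 Ω

Final answer: I_n = 0.1 A, R_n = 60 Ω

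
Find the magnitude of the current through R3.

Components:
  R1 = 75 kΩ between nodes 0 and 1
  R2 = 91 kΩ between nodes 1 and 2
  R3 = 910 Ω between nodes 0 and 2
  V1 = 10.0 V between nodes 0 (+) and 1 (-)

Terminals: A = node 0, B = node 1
Nodal analysis, taking node 1 as the 0 V reference.
Source V1 fixes V_0 = 10 V.
KCL at each unknown node (sum of currents leaving = 0; resistances in Ω):
  Node 2: (V_2 - 0)/91000 + (V_2 - 10)/910 = 0
Collecting terms: 0.00111 × V_2 = 0.01099  =>  V_2 = 9.901 V
I_R3 = (V_0 - V_2)/R3 = (10 - 9.901)/910 = 0.0001088 A
|I_R3| = 0.0001088 A

Final answer: |I_R3| = 0.0001088 A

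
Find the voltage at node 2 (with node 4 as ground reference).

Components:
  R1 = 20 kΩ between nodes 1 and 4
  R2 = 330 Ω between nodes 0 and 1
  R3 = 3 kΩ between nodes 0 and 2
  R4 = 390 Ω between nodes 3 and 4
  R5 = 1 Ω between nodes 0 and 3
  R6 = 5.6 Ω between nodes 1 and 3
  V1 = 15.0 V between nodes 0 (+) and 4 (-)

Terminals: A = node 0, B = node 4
Nodal analysis, taking node 4 as the 0 V reference.
Source V1 fixes V_0 = 15 V.
KCL at each unknown node (sum of currents leaving = 0; resistances in Ω):
  Node 1: (V_1 - 0)/20000 + (V_1 - 15)/330 + (V_1 - V_3)/5.6 = 0
  Node 2: (V_2 - 15)/3000 = 0
  Node 3: (V_3 - 0)/390 + (V_3 - 15)/1 + (V_3 - V_1)/5.6 = 0
Collecting terms (coefficients in siemens):
  0.1817·V_1 - 0.1786·V_3 = 0.04545
  0.0003333·V_2 = 0.005
  1.181·V_3 - 0.1786·V_1 = 15
Solving these 3 simultaneous equations (Gaussian elimination) gives:
  V_1 = 14.96 V, V_2 = 15 V, V_3 = 14.96 V
The requested potential is V_2 = 15 V.

Final answer: V_2 = 15 V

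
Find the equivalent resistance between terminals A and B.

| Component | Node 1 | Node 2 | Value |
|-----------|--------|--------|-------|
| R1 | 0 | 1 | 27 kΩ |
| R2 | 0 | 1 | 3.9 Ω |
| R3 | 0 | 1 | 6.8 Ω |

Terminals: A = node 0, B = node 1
Reduce the network between node 0 (A) and node 1 (B) by series/parallel combination:
  Rp1 = R1 ‖ R2 ‖ R3 (parallel, all between nodes 0 and 1) = 1/(1/27000 + 1/3.9 + 1/6.8) = 2.478 Ω
R_eq = 2.478 Ω

Final answer: 2.478 Ω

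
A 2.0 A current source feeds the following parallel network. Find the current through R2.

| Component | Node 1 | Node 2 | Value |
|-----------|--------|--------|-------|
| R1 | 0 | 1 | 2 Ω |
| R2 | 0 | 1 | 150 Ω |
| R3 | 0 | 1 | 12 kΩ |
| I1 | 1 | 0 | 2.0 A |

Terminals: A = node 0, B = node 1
All resistors sit directly between nodes 0 and 1, so they are in parallel and share one voltage V; the full source current 2 A splits among them.
1/R_par = 1/2 + 1/150 + 1/12000 = 0.5068 S  =>  R_par = 1.973 Ω
V = I × R_par = 2 × 1.973 = 3.947 V
I_R2 = V/R2 = 3.947/150 = 0.02631 A

Final answer: 0.02631 A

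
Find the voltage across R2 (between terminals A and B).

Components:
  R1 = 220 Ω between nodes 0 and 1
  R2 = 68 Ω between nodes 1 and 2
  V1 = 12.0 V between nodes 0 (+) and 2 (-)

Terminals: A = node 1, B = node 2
R1 and R2 are in series across V1 (node 0 → node 1 → node 2), and the output A–B is taken across R2, so this is a voltage divider.
Series current: I = V1/(R1 + R2) = 12/(220 + 68) = 12/288 = 0.04167 A
V_R2 = I × R2 = V1 × R2/(R1 + R2) = 12 × 68/288 = 2.833 V

Final answer: 2.833 V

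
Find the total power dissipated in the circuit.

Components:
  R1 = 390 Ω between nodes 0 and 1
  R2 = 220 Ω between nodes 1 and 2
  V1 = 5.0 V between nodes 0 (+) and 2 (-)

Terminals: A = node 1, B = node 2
Nodal analysis, taking node 2 as the 0 V reference.
Source V1 fixes V_0 = 5 V.
KCL at each unknown node (sum of currents leaving = 0; resistances in Ω):
  Node 1: (V_1 - 5)/390 + (V_1 - 0)/220 = 0
Collecting terms: 0.00711 × V_1 = 0.01282  =>  V_1 = 1.803 V
Power in each resistor, P = (ΔV)²/R:
  P_R1 = (5 - 1.803)²/390 = 0.0262 W
  P_R2 = (1.803 - 0)²/220 = 0.01478 W
P_total = P_R1 + P_R2 = 0.04098 W

Final answer: 0.04098 W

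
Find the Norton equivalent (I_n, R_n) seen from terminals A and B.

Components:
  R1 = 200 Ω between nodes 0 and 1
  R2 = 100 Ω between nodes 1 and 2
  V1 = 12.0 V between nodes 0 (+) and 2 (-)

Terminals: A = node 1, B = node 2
Find the Thévenin equivalent first; then I_n = V_th/R_th and R_n = R_th.
Step 1 — V_th is the open-circuit voltage V_A - V_B (nothing connected across the terminals).
Nodal analysis, taking node 2 as the 0 V reference.
Source V1 fixes V_0 = 12 V.
KCL at each unknown node (sum of currents leaving = 0; resistances in Ω):
  Node 1: (V_1 - 12)/200 + (V_1 - 0)/100 = 0
Collecting terms: 0.015 × V_1 = 0.06  =>  V_1 = 4 V
V_th = V_1 - V_2 = 4 - 0 = 4 V
Step 2 — R_th: zero the source — replace V1 by a short circuit (node 2 merges into node 0) — and find the resistance seen between A (node 1) and B (node 0).
Reduce the network between node 1 (A) and node 0 (B) by series/parallel combination:
  Rp1 = R1 ‖ R2 (parallel, both between nodes 0 and 1) = 1/(1/200 + 1/100) = 66.67 Ω
R_th = 66.67 Ω
I_n = V_th/R_th = 4/66.67 = 0.06 A, and R_n = R_th = 66.67 Ω

Final answer: I_n = 0.06 A, R_n = 66.67 Ω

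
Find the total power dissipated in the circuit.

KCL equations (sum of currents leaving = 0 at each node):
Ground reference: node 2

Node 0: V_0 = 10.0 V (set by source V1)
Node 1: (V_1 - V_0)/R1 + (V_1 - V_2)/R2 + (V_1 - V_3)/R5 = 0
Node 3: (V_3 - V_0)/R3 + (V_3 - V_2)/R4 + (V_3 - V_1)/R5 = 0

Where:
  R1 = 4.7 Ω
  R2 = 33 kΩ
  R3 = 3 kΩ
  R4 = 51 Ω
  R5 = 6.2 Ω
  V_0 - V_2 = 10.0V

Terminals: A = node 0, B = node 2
Nodal analysis, taking node 2 as the 0 V reference.
Source V1 fixes V_0 = 10 V.
KCL at each unknown node (sum of currents leaving = 0; resistances in Ω):
  Node 1: (V_1 - 10)/4.7 + (V_1 - 0)/33000 + (V_1 - V_3)/6.2 = 0
  Node 3: (V_3 - 10)/3000 + (V_3 - 0)/51 + (V_3 - V_1)/6.2 = 0
Collecting terms (coefficients in siemens):
  0.3741·V_1 - 0.1613·V_3 = 2.128
  0.1812·V_3 - 0.1613·V_1 = 0.003333
Determinant D = (0.3741)(0.1812) - (-0.1613)(-0.1613) = 0.04178
V_1 = [(2.128)(0.1812) - (-0.1613)(0.003333)]/D = 9.242 V
V_3 = [(0.3741)(0.003333) - (2.128)(-0.1613)]/D = 8.243 V
Power in each resistor, P = (ΔV)²/R:
  P_R1 = (10 - 9.242)²/4.7 = 0.1223 W
  P_R2 = (9.242 - 0)²/33000 = 0.002588 W
  P_R3 = (10 - 8.243)²/3000 = 0.001029 W
  P_R4 = (0 - 8.243)²/51 = 1.332 W
  P_R5 = (9.242 - 8.243)²/6.2 = 0.1608 W
P_total = P_R1 + P_R2 + P_R3 + P_R4 + P_R5 = 1.619 W

Final answer: 1.619 W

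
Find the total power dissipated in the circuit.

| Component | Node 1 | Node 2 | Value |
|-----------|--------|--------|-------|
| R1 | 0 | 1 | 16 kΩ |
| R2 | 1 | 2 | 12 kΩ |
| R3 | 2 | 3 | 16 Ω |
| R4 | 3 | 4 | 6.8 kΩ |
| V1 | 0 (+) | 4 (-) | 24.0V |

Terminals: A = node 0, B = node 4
Nodal analysis, taking node 4 as the 0 V reference.
Source V1 fixes V_0 = 24 V.
KCL at each unknown node (sum of currents leaving = 0; resistances in Ω):
  Node 1: (V_1 - 24)/16000 + (V_1 - V_2)/12000 = 0
  Node 2: (V_2 - V_1)/12000 + (V_2 - V_3)/16 = 0
  Node 3: (V_3 - V_2)/16 + (V_3 - 0)/6800 = 0
Collecting terms (coefficients in siemens):
  0.0001458·V_1 - 0.00008333·V_2 = 0.0015
  0.06258·V_2 - 0.00008333·V_1 - 0.0625·V_3 = 0
  0.06265·V_3 - 0.0625·V_2 = 0
Solving these 3 simultaneous equations (Gaussian elimination) gives:
  V_1 = 12.97 V, V_2 = 4.699 V, V_3 = 4.688 V
Power in each resistor, P = (ΔV)²/R:
  P_R1 = (24 - 12.97)²/16000 = 0.007603 W
  P_R2 = (12.97 - 4.699)²/12000 = 0.005702 W
  P_R3 = (4.699 - 4.688)²/16 = 0.000007603 W
  P_R4 = (4.688 - 0)²/6800 = 0.003231 W
P_total = P_R1 + P_R2 + P_R3 + P_R4 = 0.01654 W

Final answer: 0.01654 W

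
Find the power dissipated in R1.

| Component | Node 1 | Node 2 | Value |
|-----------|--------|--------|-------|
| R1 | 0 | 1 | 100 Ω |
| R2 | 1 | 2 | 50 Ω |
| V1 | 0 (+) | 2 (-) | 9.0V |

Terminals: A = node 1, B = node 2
Nodal analysis, taking node 2 as the 0 V reference.
Source V1 fixes V_0 = 9 V.
KCL at each unknown node (sum of currents leaving = 0; resistances in Ω):
  Node 1: (V_1 - 9)/100 + (V_1 - 0)/50 = 0
Collecting terms: 0.03 × V_1 = 0.09  =>  V_1 = 3 V
I_R1 = (V_0 - V_1)/R1 = (9 - 3)/100 = 0.06 A
P_R1 = I_R1² × R1 = (0.06)² × 100 = 0.36 W

Final answer: 0.36 W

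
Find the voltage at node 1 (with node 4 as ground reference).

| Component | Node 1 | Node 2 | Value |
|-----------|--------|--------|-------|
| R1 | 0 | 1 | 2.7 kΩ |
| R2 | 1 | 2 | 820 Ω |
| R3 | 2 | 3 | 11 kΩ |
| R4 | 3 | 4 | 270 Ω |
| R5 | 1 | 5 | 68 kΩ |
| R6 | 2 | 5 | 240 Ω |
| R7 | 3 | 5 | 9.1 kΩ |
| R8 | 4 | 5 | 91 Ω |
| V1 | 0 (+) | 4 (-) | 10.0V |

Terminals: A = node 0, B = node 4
Nodal analysis, taking node 4 as the 0 V reference.
Source V1 fixes V_0 = 10 V.
KCL at each unknown node (sum of currents leaving = 0; resistances in Ω):
  Node 1: (V_1 - 10)/2700 + (V_1 - V_2)/820 + (V_1 - V_5)/68000 = 0
  Node 2: (V_2 - V_1)/820 + (V_2 - V_3)/11000 + (V_2 - V_5)/240 = 0
  Node 3: (V_3 - V_2)/11000 + (V_3 - 0)/270 + (V_3 - V_5)/9100 = 0
  Node 5: (V_5 - V_1)/68000 + (V_5 - V_2)/240 + (V_5 - V_3)/9100 + (V_5 - 0)/91 = 0
Collecting terms (coefficients in siemens):
  0.001605·V_1 - 0.00122·V_2 - 0.00001471·V_5 = 0.003704
  0.005477·V_2 - 0.00122·V_1 - 0.00009091·V_3 - 0.004167·V_5 = 0
  0.003905·V_3 - 0.00009091·V_2 - 0.0001099·V_5 = 0
  0.01528·V_5 - 0.00001471·V_1 - 0.004167·V_2 - 0.0001099·V_3 = 0
Solving these 4 simultaneous equations (Gaussian elimination) gives:
  V_1 = 2.941 V, V_2 = 0.8296 V, V_3 = 0.02577 V, V_5 = 0.2292 V
The requested potential is V_1 = 2.941 V.

Final answer: V_1 = 2.941 V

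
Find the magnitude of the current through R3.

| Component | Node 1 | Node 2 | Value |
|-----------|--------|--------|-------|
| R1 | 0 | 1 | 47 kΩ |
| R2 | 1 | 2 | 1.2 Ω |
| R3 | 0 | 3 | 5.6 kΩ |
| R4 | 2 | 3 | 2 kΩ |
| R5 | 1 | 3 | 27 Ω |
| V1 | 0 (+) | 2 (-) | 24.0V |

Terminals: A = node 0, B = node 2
Nodal analysis, taking node 2 as the 0 V reference.
Source V1 fixes V_0 = 24 V.
KCL at each unknown node (sum of currents leaving = 0; resistances in Ω):
  Node 1: (V_1 - 24)/47000 + (V_1 - 0)/1.2 + (V_1 - V_3)/27 = 0
  Node 3: (V_3 - 24)/5600 + (V_3 - 0)/2000 + (V_3 - V_1)/27 = 0
Collecting terms (coefficients in siemens):
  0.8704·V_1 - 0.03704·V_3 = 0.0005106
  0.03772·V_3 - 0.03704·V_1 = 0.004286
Determinant D = (0.8704)(0.03772) - (-0.03704)(-0.03704) = 0.03146
V_1 = [(0.0005106)(0.03772) - (-0.03704)(0.004286)]/D = 0.005658 V
V_3 = [(0.8704)(0.004286) - (0.0005106)(-0.03704)]/D = 0.1192 V
I_R3 = (V_0 - V_3)/R3 = (24 - 0.1192)/5600 = 0.004264 A
|I_R3| = 0.004264 A

Final answer: |I_R3| = 0.004264 A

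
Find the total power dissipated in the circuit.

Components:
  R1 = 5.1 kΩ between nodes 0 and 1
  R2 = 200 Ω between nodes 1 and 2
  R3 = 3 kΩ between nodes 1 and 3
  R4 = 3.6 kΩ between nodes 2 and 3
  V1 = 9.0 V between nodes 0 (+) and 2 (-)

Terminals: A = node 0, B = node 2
Nodal analysis, taking node 2 as the 0 V reference.
Source V1 fixes V_0 = 9 V.
KCL at each unknown node (sum of currents leaving = 0; resistances in Ω):
  Node 1: (V_1 - 9)/5100 + (V_1 - 0)/200 + (V_1 - V_3)/3000 = 0
  Node 3: (V_3 - V_1)/3000 + (V_3 - 0)/3600 = 0
Collecting terms (coefficients in siemens):
  0.005529·V_1 - 0.0003333·V_3 = 0.001765
  0.0006111·V_3 - 0.0003333·V_1 = 0
Determinant D = (0.005529)(0.0006111) - (-0.0003333)(-0.0003333) = 0.000003268
V_1 = [(0.001765)(0.0006111) - (-0.0003333)(0)]/D = 0.33 V
V_3 = [(0.005529)(0) - (0.001765)(-0.0003333)]/D = 0.18 V
Power in each resistor, P = (ΔV)²/R:
  P_R1 = (9 - 0.33)²/5100 = 0.01474 W
  P_R2 = (0.33 - 0)²/200 = 0.0005445 W
  P_R3 = (0.33 - 0.18)²/3000 = 0.0000075 W
  P_R4 = (0 - 0.18)²/3600 = 0.000009 W
P_total = P_R1 + P_R2 + P_R3 + P_R4 = 0.0153 W

Final answer: 0.0153 W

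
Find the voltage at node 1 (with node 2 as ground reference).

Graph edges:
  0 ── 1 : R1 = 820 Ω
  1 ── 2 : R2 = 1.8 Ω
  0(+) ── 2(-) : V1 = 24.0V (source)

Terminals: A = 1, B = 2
Nodal analysis, taking node 2 as the 0 V reference.
Source V1 fixes V_0 = 24 V.
KCL at each unknown node (sum of currents leaving = 0; resistances in Ω):
  Node 1: (V_1 - 24)/820 + (V_1 - 0)/1.8 = 0
Collecting terms: 0.5568 × V_1 = 0.02927  =>  V_1 = 0.05257 V
The requested potential is V_1 = 0.05257 V.

Final answer: V_1 = 0.05257 V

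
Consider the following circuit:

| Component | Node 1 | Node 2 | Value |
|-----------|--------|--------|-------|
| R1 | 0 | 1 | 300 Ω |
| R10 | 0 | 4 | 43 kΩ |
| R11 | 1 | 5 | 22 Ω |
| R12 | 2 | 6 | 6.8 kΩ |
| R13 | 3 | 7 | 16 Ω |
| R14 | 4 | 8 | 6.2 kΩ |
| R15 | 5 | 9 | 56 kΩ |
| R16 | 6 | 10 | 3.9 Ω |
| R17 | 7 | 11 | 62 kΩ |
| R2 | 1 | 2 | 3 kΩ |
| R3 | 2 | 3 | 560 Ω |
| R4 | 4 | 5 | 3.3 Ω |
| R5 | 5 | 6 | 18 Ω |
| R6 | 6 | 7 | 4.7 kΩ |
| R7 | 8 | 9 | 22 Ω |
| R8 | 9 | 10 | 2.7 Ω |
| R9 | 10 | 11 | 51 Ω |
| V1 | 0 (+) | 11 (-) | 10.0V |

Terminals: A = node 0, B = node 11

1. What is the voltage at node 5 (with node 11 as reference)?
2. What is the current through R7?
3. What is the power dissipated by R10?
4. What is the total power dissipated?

Nodal analysis, taking node 11 as the 0 V reference.
Source V1 fixes V_0 = 10 V.
KCL at each unknown node (sum of currents leaving = 0; resistances in Ω):
  Node 1: (V_1 - 10)/300 + (V_1 - V_2)/3000 + (V_1 - V_5)/22 = 0
  Node 2: (V_2 - V_1)/3000 + (V_2 - V_3)/560 + (V_2 - V_6)/6800 = 0
  Node 3: (V_3 - V_2)/560 + (V_3 - V_7)/16 = 0
  Node 4: (V_4 - V_5)/3.3 + (V_4 - 10)/43000 + (V_4 - V_8)/6200 = 0
  Node 5: (V_5 - V_4)/3.3 + (V_5 - V_6)/18 + (V_5 - V_1)/22 + (V_5 - V_9)/56000 = 0
  Node 6: (V_6 - V_5)/18 + (V_6 - V_7)/4700 + (V_6 - V_2)/6800 + (V_6 - V_10)/3.9 = 0
  Node 7: (V_7 - V_6)/4700 + (V_7 - V_3)/16 + (V_7 - 0)/62000 = 0
  Node 8: (V_8 - V_9)/22 + (V_8 - V_4)/6200 = 0
  Node 9: (V_9 - V_8)/22 + (V_9 - V_10)/2.7 + (V_9 - V_5)/56000 = 0
  Node 10: (V_10 - V_9)/2.7 + (V_10 - 0)/51 + (V_10 - V_6)/3.9 = 0
Collecting terms (coefficients in siemens):
  0.04912·V_1 - 0.0003333·V_2 - 0.04545·V_5 = 0.03333
  0.002266·V_2 - 0.0003333·V_1 - 0.001786·V_3 - 0.0001471·V_6 = 0
  0.06429·V_3 - 0.001786·V_2 - 0.0625·V_7 = 0
  0.3032·V_4 - 0.303·V_5 - 0.0001613·V_8 = 0.0002326
  0.4041·V_5 - 0.04545·V_1 - 0.303·V_4 - 0.05556·V_6 - 0.00001786·V_9 = 0
  0.3123·V_6 - 0.0001471·V_2 - 0.05556·V_5 - 0.0002128·V_7 - 0.2564·V_10 = 0
  0.06273·V_7 - 0.0625·V_3 - 0.0002128·V_6 = 0
  0.04562·V_8 - 0.0001613·V_4 - 0.04545·V_9 = 0
  0.4158·V_9 - 0.00001786·V_5 - 0.04545·V_8 - 0.3704·V_10 = 0
  0.6464·V_10 - 0.2564·V_6 - 0.3704·V_9 = 0
Solving these 10 simultaneous equations (Gaussian elimination) gives:
  V_1 = 2.405 V, V_2 = 1.861 V, V_3 = 1.797 V, V_4 = 1.853 V
  V_5 = 1.852 V, V_6 = 1.398 V, V_7 = 1.795 V, V_8 = 1.302 V
  V_9 = 1.3 V, V_10 = 1.299 V
Part 1:
  Read off the nodal solution: V_5 = 1.852 V
Part 2:
  I_R7 = (V_8 - V_9)/R7 = (1.302 - 1.3)/22 = 0.00008889 A
  Magnitude: I_R7 = 0.00008889 A
Part 3:
  I_R10 = (V_0 - V_4)/R10 = (10 - 1.853)/43000 = 0.0001895 A
  P_R10 = I_R10² × R10 = (0.0001895)² × 43000 = 0.001544 W
Part 4:
  Power in each resistor, P = (ΔV)²/R:
    P_R1 = (10 - 2.405)²/300 = 0.1923 W
    P_R2 = (2.405 - 1.861)²/3000 = 0.00009881 W
    P_R3 = (1.861 - 1.797)²/560 = 0.00000721 W
    P_R4 = (1.853 - 1.852)²/3.3 = 0.00000003338 W
    P_R5 = (1.852 - 1.398)²/18 = 0.01145 W
    P_R6 = (1.398 - 1.795)²/4700 = 0.00003357 W
    P_R7 = (1.302 - 1.3)²/22 = 0.0000001738 W
    P_R8 = (1.3 - 1.299)²/2.7 = 0.00000002634 W
    P_R9 = (1.299 - 0)²/51 = 0.0331 W
    P_R10 = (10 - 1.853)²/43000 = 0.001544 W
    P_R11 = (2.405 - 1.852)²/22 = 0.0139 W
    P_R12 = (1.861 - 1.398)²/6800 = 0.00003146 W
    P_R13 = (1.797 - 1.795)²/16 = 0.000000206 W
    P_R14 = (1.853 - 1.302)²/6200 = 0.00004899 W
    P_R15 = (1.852 - 1.3)²/56000 = 0.000005456 W
    P_R16 = (1.398 - 1.299)²/3.9 = 0.002512 W
    P_R17 = (1.795 - 0)²/62000 = 0.00005199 W
  P_total = P_R1 + P_R2 + P_R3 + P_R4 + P_R5 + P_R6 + P_R7 + P_R8 + P_R9 + P_R10 + P_R11 + P_R12 + P_R13 + P_R14 + P_R15 + P_R16 + P_R17 = 0.2551 W

Final answers:
1. V_5 = 1.852 V
2. I_R7 = 8.889e-05 A
3. P_R10 = 0.001544 W
4. P_total = 0.2551 W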